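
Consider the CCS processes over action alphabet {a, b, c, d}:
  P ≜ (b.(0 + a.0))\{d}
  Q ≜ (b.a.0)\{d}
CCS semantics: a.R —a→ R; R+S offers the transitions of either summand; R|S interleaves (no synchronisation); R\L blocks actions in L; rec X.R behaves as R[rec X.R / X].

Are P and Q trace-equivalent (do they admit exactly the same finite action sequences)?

Reachable graph of P (3 states):
  p0 = (b.(0 + a.0))\{d} has moves —b→ p1
  p1 = (0 + a.0)\{d} has moves —a→ p2
  p2 = 0\{d} has moves (no moves)
Reachable graph of Q (3 states):
  q0 = (b.a.0)\{d} has moves —b→ q1
  q1 = (a.0)\{d} has moves —a→ q2
  q2 = 0\{d} has moves (no moves)
Partition-refinement fixed point:
  B0 = {p0, q0}
  B1 = {p1, q1}
  B2 = {p2, q2}
p0 ∈ B0, q0 ∈ B0 → same block
Bisimilar ⇒ trace-equivalent.

YES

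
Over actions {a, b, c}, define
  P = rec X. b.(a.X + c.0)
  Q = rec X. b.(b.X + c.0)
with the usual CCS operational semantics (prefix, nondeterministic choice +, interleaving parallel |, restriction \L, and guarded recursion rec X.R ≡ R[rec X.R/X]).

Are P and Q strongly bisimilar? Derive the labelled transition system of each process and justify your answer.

not bisimilar

LTS(P): 3 reachable states
  s0 = rec X. b.(a.X + c.0) has moves ··b··> s1
  s1 = a.(rec X. b.(a.X + c.0)) + c.0 has moves ··a··> s0, ··c··> s2
  s2 = 0 has moves deadlocked
LTS(Q): 3 reachable states
  t0 = rec X. b.(b.X + c.0) has moves ··b··> t1
  t1 = b.(rec X. b.(b.X + c.0)) + c.0 has moves ··b··> t0, ··c··> t2
  t2 = 0 has moves deadlocked
Coarsest stable partition (strong bisimilarity classes):
  B0 = {s0}
  B1 = {s1}
  B2 = {s2, t2}
  B3 = {t0}
  B4 = {t1}
s0 ∈ B0, t0 ∈ B3 → different blocks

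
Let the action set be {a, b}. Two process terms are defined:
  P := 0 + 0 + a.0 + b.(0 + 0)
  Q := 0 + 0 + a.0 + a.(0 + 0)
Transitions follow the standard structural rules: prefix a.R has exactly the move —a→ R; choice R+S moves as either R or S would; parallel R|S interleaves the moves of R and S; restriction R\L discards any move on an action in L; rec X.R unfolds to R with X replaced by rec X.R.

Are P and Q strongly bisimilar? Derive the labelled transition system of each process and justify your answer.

LTS(P): 3 reachable states
  p0 = 0 + 0 + a.0 + b.(0 + 0) has moves =a=> p1, =b=> p2
  p1 = 0 has moves stopped
  p2 = 0 + 0 has moves stopped
LTS(Q): 3 reachable states
  q0 = 0 + 0 + a.0 + a.(0 + 0) has moves =a=> q1, =a=> q2
  q1 = 0 has moves stopped
  q2 = 0 + 0 has moves stopped
Partition-refinement fixed point:
  B0 = {p0}
  B1 = {p1, p2, q1, q2}
  B2 = {q0}
p0 ∈ B0, q0 ∈ B2 → different blocks

NO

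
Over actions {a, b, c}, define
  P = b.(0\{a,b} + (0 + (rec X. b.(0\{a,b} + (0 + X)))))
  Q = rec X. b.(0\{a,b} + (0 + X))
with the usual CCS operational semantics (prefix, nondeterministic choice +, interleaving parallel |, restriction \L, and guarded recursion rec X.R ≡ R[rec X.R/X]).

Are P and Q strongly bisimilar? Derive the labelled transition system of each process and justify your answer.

P's transition system — 2 states:
  p0 = b.(0\{a,b} + (0 + (rec X. b.(0\{a,b} + (0 + X))))) → -b-> p1
  p1 = 0\{a,b} + (0 + (rec X. b.(0\{a,b} + (0 + X)))) → -b-> p1
Q's transition system — 2 states:
  q0 = rec X. b.(0\{a,b} + (0 + X)) → -b-> q1
  q1 = 0\{a,b} + (0 + (rec X. b.(0\{a,b} + (0 + X)))) → -b-> q1
Bisimilarity quotient blocks:
  B0 = {p0, p1, q0, q1}
p0 ∈ B0, q0 ∈ B0 → same block

P ~ Q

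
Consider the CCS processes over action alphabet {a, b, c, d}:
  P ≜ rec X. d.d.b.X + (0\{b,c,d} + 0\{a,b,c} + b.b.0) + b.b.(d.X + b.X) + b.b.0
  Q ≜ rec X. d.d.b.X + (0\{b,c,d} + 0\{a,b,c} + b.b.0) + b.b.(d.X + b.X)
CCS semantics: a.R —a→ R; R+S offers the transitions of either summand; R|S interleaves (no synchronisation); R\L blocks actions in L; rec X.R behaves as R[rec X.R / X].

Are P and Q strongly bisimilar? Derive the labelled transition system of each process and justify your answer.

LTS(P): 7 reachable states
  m0 = rec X. d.d.b.X + (0\{b,c,d} + 0\{a,b,c} + b.b.0) + b.b.(d.X + b.X) + b.b.0 | —b→ m1, —b→ m2, —d→ m3
  m1 = b.(d.(rec X. d.d.b.X + (0\{b,c,d} + 0\{a,b,c} + b.b.0) + b.b.(d.X + b.X) + b.b.0) + b.(rec X. d.d.b.X + (0\{b,c,d} + 0\{a,b,c} + b.b.0) + b.b.(d.X + b.X) + b.b.0)) | —b→ m4
  m2 = b.0 | —b→ m5
  m3 = d.b.(rec X. d.d.b.X + (0\{b,c,d} + 0\{a,b,c} + b.b.0) + b.b.(d.X + b.X) + b.b.0) | —d→ m6
  m4 = d.(rec X. d.d.b.X + (0\{b,c,d} + 0\{a,b,c} + b.b.0) + b.b.(d.X + b.X) + b.b.0) + b.(rec X. d.d.b.X + (0\{b,c,d} + 0\{a,b,c} + b.b.0) + b.b.(d.X + b.X) + b.b.0) | —b→ m0, —d→ m0
  m5 = 0 | deadlocked
  m6 = b.(rec X. d.d.b.X + (0\{b,c,d} + 0\{a,b,c} + b.b.0) + b.b.(d.X + b.X) + b.b.0) | —b→ m0
LTS(Q): 7 reachable states
  n0 = rec X. d.d.b.X + (0\{b,c,d} + 0\{a,b,c} + b.b.0) + b.b.(d.X + b.X) | —b→ n1, —b→ n2, —d→ n3
  n1 = b.(d.(rec X. d.d.b.X + (0\{b,c,d} + 0\{a,b,c} + b.b.0) + b.b.(d.X + b.X)) + b.(rec X. d.d.b.X + (0\{b,c,d} + 0\{a,b,c} + b.b.0) + b.b.(d.X + b.X))) | —b→ n4
  n2 = b.0 | —b→ n5
  n3 = d.b.(rec X. d.d.b.X + (0\{b,c,d} + 0\{a,b,c} + b.b.0) + b.b.(d.X + b.X)) | —d→ n6
  n4 = d.(rec X. d.d.b.X + (0\{b,c,d} + 0\{a,b,c} + b.b.0) + b.b.(d.X + b.X)) + b.(rec X. d.d.b.X + (0\{b,c,d} + 0\{a,b,c} + b.b.0) + b.b.(d.X + b.X)) | —b→ n0, —d→ n0
  n5 = 0 | deadlocked
  n6 = b.(rec X. d.d.b.X + (0\{b,c,d} + 0\{a,b,c} + b.b.0) + b.b.(d.X + b.X)) | —b→ n0
Bisimilarity quotient blocks:
  B0 = {m0, n0}
  B1 = {m1, n1}
  B2 = {m4, n4}
  B3 = {m3, n3}
  B4 = {m6, n6}
  B5 = {m2, n2}
  B6 = {m5, n5}
m0 ∈ B0, n0 ∈ B0 → same block

P ~ Q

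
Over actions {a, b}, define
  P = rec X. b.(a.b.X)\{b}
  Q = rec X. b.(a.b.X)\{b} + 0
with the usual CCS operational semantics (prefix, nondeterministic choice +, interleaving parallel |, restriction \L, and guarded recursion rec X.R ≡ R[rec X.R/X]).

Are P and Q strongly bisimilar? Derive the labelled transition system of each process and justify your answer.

bisimilar

LTS(P): 3 reachable states
  u0 = rec X. b.(a.b.X)\{b} ⊢ =b=> u1
  u1 = (a.b.(rec X. b.(a.b.X)\{b}))\{b} ⊢ =a=> u2
  u2 = (b.(rec X. b.(a.b.X)\{b}))\{b} ⊢ deadlocked
LTS(Q): 3 reachable states
  v0 = rec X. b.(a.b.X)\{b} + 0 ⊢ =b=> v1
  v1 = (a.b.(rec X. b.(a.b.X)\{b} + 0))\{b} ⊢ =a=> v2
  v2 = (b.(rec X. b.(a.b.X)\{b} + 0))\{b} ⊢ deadlocked
Bisimilarity quotient blocks:
  B0 = {u0, v0}
  B1 = {u1, v1}
  B2 = {u2, v2}
u0 ∈ B0, v0 ∈ B0 → same block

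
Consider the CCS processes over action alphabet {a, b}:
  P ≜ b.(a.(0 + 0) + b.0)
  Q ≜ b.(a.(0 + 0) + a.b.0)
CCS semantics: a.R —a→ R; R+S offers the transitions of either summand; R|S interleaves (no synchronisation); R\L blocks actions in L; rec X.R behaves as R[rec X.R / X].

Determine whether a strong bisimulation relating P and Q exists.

NO

Reachable graph of P (4 states):
  s0 = b.(a.(0 + 0) + b.0) → -b-> s1
  s1 = a.(0 + 0) + b.0 → -a-> s2, -b-> s3
  s2 = 0 + 0 → stopped
  s3 = 0 → stopped
Reachable graph of Q (5 states):
  t0 = b.(a.(0 + 0) + a.b.0) → -b-> t1
  t1 = a.(0 + 0) + a.b.0 → -a-> t2, -a-> t3
  t2 = 0 + 0 → stopped
  t3 = b.0 → -b-> t4
  t4 = 0 → stopped
Partition-refinement fixed point:
  B0 = {s0}
  B1 = {s1}
  B2 = {s2, s3, t2, t4}
  B3 = {t0}
  B4 = {t1}
  B5 = {t3}
s0 ∈ B0, t0 ∈ B3 → different blocks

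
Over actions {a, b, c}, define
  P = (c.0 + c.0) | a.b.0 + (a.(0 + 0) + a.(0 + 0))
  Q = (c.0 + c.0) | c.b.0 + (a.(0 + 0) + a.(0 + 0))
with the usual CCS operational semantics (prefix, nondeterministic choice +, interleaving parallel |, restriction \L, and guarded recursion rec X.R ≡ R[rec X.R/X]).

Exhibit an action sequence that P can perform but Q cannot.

ab

P's transition system — 7 states:
  s0 = (c.0 + c.0) | a.b.0 + (a.(0 + 0) + a.(0 + 0)) has moves —a→ s1, —a→ s2, —c→ s3
  s1 = (c.0 + c.0) | b.0 has moves —b→ s4, —c→ s5
  s2 = 0 + 0 has moves deadlocked
  s3 = 0 | a.b.0 has moves —a→ s5
  s4 = (c.0 + c.0) | 0 has moves —c→ s6
  s5 = 0 | b.0 has moves —b→ s6
  s6 = 0 | 0 has moves deadlocked
Q's transition system — 7 states:
  t0 = (c.0 + c.0) | c.b.0 + (a.(0 + 0) + a.(0 + 0)) has moves —a→ t1, —c→ t2, —c→ t3
  t1 = 0 + 0 has moves deadlocked
  t2 = (c.0 + c.0) | b.0 has moves —b→ t4, —c→ t5
  t3 = 0 | c.b.0 has moves —c→ t5
  t4 = (c.0 + c.0) | 0 has moves —c→ t6
  t5 = 0 | b.0 has moves —b→ t6
  t6 = 0 | 0 has moves deadlocked
Trace ⟨ab⟩ through P, begin at {s0}:
  after a @ step 1: {s1, s2}
  after b @ step 2: {s4}
  ✓ P
Trace ⟨ab⟩ through Q, begin at {t0}:
  after a @ step 1: {t1}
  after b @ step 2: ∅ (Q stuck)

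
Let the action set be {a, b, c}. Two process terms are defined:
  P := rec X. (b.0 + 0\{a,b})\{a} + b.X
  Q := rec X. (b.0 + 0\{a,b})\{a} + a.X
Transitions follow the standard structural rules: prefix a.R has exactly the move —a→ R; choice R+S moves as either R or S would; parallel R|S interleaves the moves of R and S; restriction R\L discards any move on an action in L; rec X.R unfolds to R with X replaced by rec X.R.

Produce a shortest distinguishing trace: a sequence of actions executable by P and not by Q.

LTS(P): 2 reachable states
  s0 = rec X. (b.0 + 0\{a,b})\{a} + b.X | =b=> s0, =b=> s1
  s1 = 0\{a} | stopped
LTS(Q): 2 reachable states
  t0 = rec X. (b.0 + 0\{a,b})\{a} + a.X | =a=> t0, =b=> t1
  t1 = 0\{a} | stopped
Run σ = ⟨bb⟩ on P: start {s0}
  step 1 (b): {s0, s1}
  step 2 (b): {s0, s1}
  ✓ P
Run σ = ⟨bb⟩ on Q: start {t0}
  step 1 (b): {t1}
  step 2 (b): ∅  — Q cannot continue

bb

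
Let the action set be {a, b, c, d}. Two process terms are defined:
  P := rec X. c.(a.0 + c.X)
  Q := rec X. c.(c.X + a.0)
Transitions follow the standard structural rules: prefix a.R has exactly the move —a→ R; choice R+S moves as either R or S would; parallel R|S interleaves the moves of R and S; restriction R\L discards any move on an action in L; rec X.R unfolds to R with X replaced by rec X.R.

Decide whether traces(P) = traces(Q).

Reachable graph of P (3 states):
  s0 = rec X. c.(a.0 + c.X) ⊢ =c=> s1
  s1 = a.0 + c.(rec X. c.(a.0 + c.X)) ⊢ =a=> s2, =c=> s0
  s2 = 0 ⊢ ·
Reachable graph of Q (3 states):
  t0 = rec X. c.(c.X + a.0) ⊢ =c=> t1
  t1 = c.(rec X. c.(c.X + a.0)) + a.0 ⊢ =a=> t2, =c=> t0
  t2 = 0 ⊢ ·
Partition-refinement fixed point:
  B0 = {s0, t0}
  B1 = {s1, t1}
  B2 = {s2, t2}
s0 ∈ B0, t0 ∈ B0 → same block
Bisimilar ⇒ trace-equivalent.

YES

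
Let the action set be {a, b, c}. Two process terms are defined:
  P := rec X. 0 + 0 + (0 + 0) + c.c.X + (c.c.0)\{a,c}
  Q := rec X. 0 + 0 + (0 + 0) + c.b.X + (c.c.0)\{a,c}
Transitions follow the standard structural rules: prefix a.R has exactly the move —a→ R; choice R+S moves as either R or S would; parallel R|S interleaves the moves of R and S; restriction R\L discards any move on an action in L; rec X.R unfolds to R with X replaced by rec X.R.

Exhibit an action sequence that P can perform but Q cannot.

cc

P's transition system — 2 states:
  u0 = rec X. 0 + 0 + (0 + 0) + c.c.X + (c.c.0)\{a,c} → —c→ u1
  u1 = c.(rec X. 0 + 0 + (0 + 0) + c.c.X + (c.c.0)\{a,c}) → —c→ u0
Q's transition system — 2 states:
  v0 = rec X. 0 + 0 + (0 + 0) + c.b.X + (c.c.0)\{a,c} → —c→ v1
  v1 = b.(rec X. 0 + 0 + (0 + 0) + c.b.X + (c.c.0)\{a,c}) → —b→ v0
Run σ = ⟨cc⟩ on P: start {u0}
  step 1 (c): {u1}
  step 2 (c): {u0}
  — P admits the full trace.
Run σ = ⟨cc⟩ on Q: start {v0}
  step 1 (c): {v1}
  step 2 (c): ∅ (Q stuck)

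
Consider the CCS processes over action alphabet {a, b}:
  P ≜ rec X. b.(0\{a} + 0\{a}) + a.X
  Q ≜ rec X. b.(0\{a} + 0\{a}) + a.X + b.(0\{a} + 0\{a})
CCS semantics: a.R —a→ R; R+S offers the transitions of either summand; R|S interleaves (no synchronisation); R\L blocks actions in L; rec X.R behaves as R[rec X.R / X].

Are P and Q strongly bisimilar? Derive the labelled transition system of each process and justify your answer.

P's transition system — 2 states:
  u0 = rec X. b.(0\{a} + 0\{a}) + a.X :: ··a··> u0, ··b··> u1
  u1 = 0\{a} + 0\{a} :: ∅
Q's transition system — 2 states:
  v0 = rec X. b.(0\{a} + 0\{a}) + a.X + b.(0\{a} + 0\{a}) :: ··a··> v0, ··b··> v1
  v1 = 0\{a} + 0\{a} :: ∅
Partition-refinement fixed point:
  B0 = {u0, v0}
  B1 = {u1, v1}
u0 ∈ B0, v0 ∈ B0 → same block

bisimilar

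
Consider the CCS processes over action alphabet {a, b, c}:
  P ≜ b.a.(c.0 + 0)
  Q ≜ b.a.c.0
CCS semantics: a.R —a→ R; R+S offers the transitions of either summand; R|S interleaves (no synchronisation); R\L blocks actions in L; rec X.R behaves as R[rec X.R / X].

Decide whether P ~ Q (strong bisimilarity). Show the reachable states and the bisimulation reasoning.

Reachable graph of P (4 states):
  p0 = b.a.(c.0 + 0) | =b=> p1
  p1 = a.(c.0 + 0) | =a=> p2
  p2 = c.0 + 0 | =c=> p3
  p3 = 0 | stopped
Reachable graph of Q (4 states):
  q0 = b.a.c.0 | =b=> q1
  q1 = a.c.0 | =a=> q2
  q2 = c.0 | =c=> q3
  q3 = 0 | stopped
Partition-refinement fixed point:
  B0 = {p0, q0}
  B1 = {p1, q1}
  B2 = {p2, q2}
  B3 = {p3, q3}
p0 ∈ B0, q0 ∈ B0 → same block

bisimilar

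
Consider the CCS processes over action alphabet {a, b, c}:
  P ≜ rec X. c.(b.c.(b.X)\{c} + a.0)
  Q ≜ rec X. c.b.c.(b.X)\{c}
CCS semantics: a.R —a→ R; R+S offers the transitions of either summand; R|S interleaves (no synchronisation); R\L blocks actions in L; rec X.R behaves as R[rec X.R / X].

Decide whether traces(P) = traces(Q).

trace-distinct — witness ⟨ca⟩

LTS(P): 6 reachable states
  u0 = rec X. c.(b.c.(b.X)\{c} + a.0) has moves ··c··> u1
  u1 = b.c.(b.(rec X. c.(b.c.(b.X)\{c} + a.0)))\{c} + a.0 has moves ··a··> u2, ··b··> u3
  u2 = 0 has moves deadlocked
  u3 = c.(b.(rec X. c.(b.c.(b.X)\{c} + a.0)))\{c} has moves ··c··> u4
  u4 = (b.(rec X. c.(b.c.(b.X)\{c} + a.0)))\{c} has moves ··b··> u5
  u5 = (rec X. c.(b.c.(b.X)\{c} + a.0))\{c} has moves deadlocked
LTS(Q): 5 reachable states
  v0 = rec X. c.b.c.(b.X)\{c} has moves ··c··> v1
  v1 = b.c.(b.(rec X. c.b.c.(b.X)\{c}))\{c} has moves ··b··> v2
  v2 = c.(b.(rec X. c.b.c.(b.X)\{c}))\{c} has moves ··c··> v3
  v3 = (b.(rec X. c.b.c.(b.X)\{c}))\{c} has moves ··b··> v4
  v4 = (rec X. c.b.c.(b.X)\{c})\{c} has moves deadlocked
Trace ⟨ca⟩ through P, begin at {u0}:
  after c @ step 1: {u1}
  after a @ step 2: {u2}
  P completes σ.
Trace ⟨ca⟩ through Q, begin at {v0}:
  after c @ step 1: {v1}
  after a @ step 2: ∅  — Q cannot continue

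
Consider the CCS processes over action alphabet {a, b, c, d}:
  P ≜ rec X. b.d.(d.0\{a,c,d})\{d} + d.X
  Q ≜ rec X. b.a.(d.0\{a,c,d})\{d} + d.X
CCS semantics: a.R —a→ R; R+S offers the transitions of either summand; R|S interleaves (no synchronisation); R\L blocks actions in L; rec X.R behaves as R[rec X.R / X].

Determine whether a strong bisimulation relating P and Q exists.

Reachable graph of P (3 states):
  p0 = rec X. b.d.(d.0\{a,c,d})\{d} + d.X has moves ··b··> p1, ··d··> p0
  p1 = d.(d.0\{a,c,d})\{d} has moves ··d··> p2
  p2 = (d.0\{a,c,d})\{d} has moves stopped
Reachable graph of Q (3 states):
  q0 = rec X. b.a.(d.0\{a,c,d})\{d} + d.X has moves ··b··> q1, ··d··> q0
  q1 = a.(d.0\{a,c,d})\{d} has moves ··a··> q2
  q2 = (d.0\{a,c,d})\{d} has moves stopped
Partition-refinement fixed point:
  B0 = {p0}
  B1 = {p1}
  B2 = {p2, q2}
  B3 = {q0}
  B4 = {q1}
p0 ∈ B0, q0 ∈ B3 → different blocks

not bisimilar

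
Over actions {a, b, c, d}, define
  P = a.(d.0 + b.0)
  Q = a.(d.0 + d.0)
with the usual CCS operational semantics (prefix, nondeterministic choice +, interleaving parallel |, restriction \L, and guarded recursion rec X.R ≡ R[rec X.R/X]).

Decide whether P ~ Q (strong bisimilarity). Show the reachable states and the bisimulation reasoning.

not bisimilar

LTS(P): 3 reachable states
  u0 = a.(d.0 + b.0) ⊢ --a--▸ u1
  u1 = d.0 + b.0 ⊢ --b--▸ u2, --d--▸ u2
  u2 = 0 ⊢ (no moves)
LTS(Q): 3 reachable states
  v0 = a.(d.0 + d.0) ⊢ --a--▸ v1
  v1 = d.0 + d.0 ⊢ --d--▸ v2
  v2 = 0 ⊢ (no moves)
Coarsest stable partition (strong bisimilarity classes):
  B0 = {u0}
  B1 = {u1}
  B2 = {u2, v2}
  B3 = {v0}
  B4 = {v1}
u0 ∈ B0, v0 ∈ B3 → different blocks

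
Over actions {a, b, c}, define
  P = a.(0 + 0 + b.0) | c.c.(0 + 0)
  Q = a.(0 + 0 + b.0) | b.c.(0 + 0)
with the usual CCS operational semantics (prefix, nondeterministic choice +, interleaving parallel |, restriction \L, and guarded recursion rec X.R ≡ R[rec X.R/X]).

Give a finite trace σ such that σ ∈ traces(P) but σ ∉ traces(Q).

LTS(P): 9 reachable states
  m0 = a.(0 + 0 + b.0) | c.c.(0 + 0) | -a-> m1, -c-> m2
  m1 = (0 + 0 + b.0) | c.c.(0 + 0) | -b-> m3, -c-> m4
  m2 = a.(0 + 0 + b.0) | c.(0 + 0) | -a-> m4, -c-> m5
  m3 = 0 | c.c.(0 + 0) | -c-> m6
  m4 = (0 + 0 + b.0) | c.(0 + 0) | -b-> m6, -c-> m7
  m5 = a.(0 + 0 + b.0) | (0 + 0) | -a-> m7
  m6 = 0 | c.(0 + 0) | -c-> m8
  m7 = (0 + 0 + b.0) | (0 + 0) | -b-> m8
  m8 = 0 | (0 + 0) | deadlocked
LTS(Q): 9 reachable states
  n0 = a.(0 + 0 + b.0) | b.c.(0 + 0) | -a-> n1, -b-> n2
  n1 = (0 + 0 + b.0) | b.c.(0 + 0) | -b-> n3, -b-> n4
  n2 = a.(0 + 0 + b.0) | c.(0 + 0) | -a-> n3, -c-> n5
  n3 = (0 + 0 + b.0) | c.(0 + 0) | -b-> n6, -c-> n7
  n4 = 0 | b.c.(0 + 0) | -b-> n6
  n5 = a.(0 + 0 + b.0) | (0 + 0) | -a-> n7
  n6 = 0 | c.(0 + 0) | -c-> n8
  n7 = (0 + 0 + b.0) | (0 + 0) | -b-> n8
  n8 = 0 | (0 + 0) | deadlocked
Run σ = ⟨c⟩ on P: start {m0}
  [1] c ⇒ {m2}
  ✓ P
Run σ = ⟨c⟩ on Q: start {n0}
  [1] c ⇒ ∅ (Q stuck)

c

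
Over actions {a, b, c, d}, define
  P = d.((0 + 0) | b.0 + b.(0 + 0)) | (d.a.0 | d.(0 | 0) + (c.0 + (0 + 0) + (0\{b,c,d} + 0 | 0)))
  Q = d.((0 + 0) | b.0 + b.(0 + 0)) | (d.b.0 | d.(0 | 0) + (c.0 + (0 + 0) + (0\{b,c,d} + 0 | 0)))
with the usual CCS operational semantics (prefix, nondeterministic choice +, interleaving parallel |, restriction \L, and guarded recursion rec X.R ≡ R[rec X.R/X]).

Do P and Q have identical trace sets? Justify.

Reachable graph of P (28 states):
  m0 = d.((0 + 0) | b.0 + b.(0 + 0)) | (d.a.0 | d.(0 | 0) + (c.0 + (0 + 0) + (0\{b,c,d} + 0 | 0))) | =c=> m1, =d=> m2, =d=> m3, =d=> m4
  m1 = d.((0 + 0) | b.0 + b.(0 + 0)) | 0 | =d=> m5
  m2 = ((0 + 0) | b.0 + b.(0 + 0)) | (d.a.0 | d.(0 | 0) + (c.0 + (0 + 0) + (0\{b,c,d} + 0 | 0))) | =b=> m6, =b=> m7, =c=> m5, =d=> m8, =d=> m9
  m3 = d.((0 + 0) | b.0 + b.(0 + 0)) | (a.0 | d.(0 | 0)) | =a=> m10, =d=> m11, =d=> m8
  m4 = d.((0 + 0) | b.0 + b.(0 + 0)) | (d.a.0 | (0 | 0)) | =d=> m11, =d=> m9
  m5 = ((0 + 0) | b.0 + b.(0 + 0)) | 0 | =b=> m12, =b=> m13
  m6 = (0 + 0) | (d.a.0 | d.(0 | 0) + (c.0 + (0 + 0) + (0\{b,c,d} + 0 | 0))) | =c=> m12, =d=> m14, =d=> m15
  m7 = (0 + 0) | 0 | (d.a.0 | d.(0 | 0) + (c.0 + (0 + 0) + (0\{b,c,d} + 0 | 0))) | =c=> m13, =d=> m16, =d=> m17
  m8 = ((0 + 0) | b.0 + b.(0 + 0)) | (a.0 | d.(0 | 0)) | =a=> m18, =b=> m14, =b=> m16, =d=> m19
  m9 = ((0 + 0) | b.0 + b.(0 + 0)) | (d.a.0 | (0 | 0)) | =b=> m15, =b=> m17, =d=> m19
  m10 = d.((0 + 0) | b.0 + b.(0 + 0)) | (0 | d.(0 | 0)) | =d=> m18, =d=> m20
  m11 = d.((0 + 0) | b.0 + b.(0 + 0)) | (a.0 | (0 | 0)) | =a=> m20, =d=> m19
  m12 = (0 + 0) | 0 | stopped
  m13 = (0 + 0) | 0 | 0 | stopped
  m14 = (0 + 0) | (a.0 | d.(0 | 0)) | =a=> m21, =d=> m22
  m15 = (0 + 0) | (d.a.0 | (0 | 0)) | =d=> m22
  m16 = (0 + 0) | 0 | (a.0 | d.(0 | 0)) | =a=> m23, =d=> m24
  m17 = (0 + 0) | 0 | (d.a.0 | (0 | 0)) | =d=> m24
  m18 = ((0 + 0) | b.0 + b.(0 + 0)) | (0 | d.(0 | 0)) | =b=> m21, =b=> m23, =d=> m25
  m19 = ((0 + 0) | b.0 + b.(0 + 0)) | (a.0 | (0 | 0)) | =a=> m25, =b=> m22, =b=> m24
  m20 = d.((0 + 0) | b.0 + b.(0 + 0)) | (0 | (0 | 0)) | =d=> m25
  m21 = (0 + 0) | (0 | d.(0 | 0)) | =d=> m26
  m22 = (0 + 0) | (a.0 | (0 | 0)) | =a=> m26
  m23 = (0 + 0) | 0 | (0 | d.(0 | 0)) | =d=> m27
  m24 = (0 + 0) | 0 | (a.0 | (0 | 0)) | =a=> m27
  m25 = ((0 + 0) | b.0 + b.(0 + 0)) | (0 | (0 | 0)) | =b=> m26, =b=> m27
  m26 = (0 + 0) | (0 | (0 | 0)) | stopped
  m27 = (0 + 0) | 0 | (0 | (0 | 0)) | stopped
Reachable graph of Q (28 states):
  n0 = d.((0 + 0) | b.0 + b.(0 + 0)) | (d.b.0 | d.(0 | 0) + (c.0 + (0 + 0) + (0\{b,c,d} + 0 | 0))) | =c=> n1, =d=> n2, =d=> n3, =d=> n4
  n1 = d.((0 + 0) | b.0 + b.(0 + 0)) | 0 | =d=> n5
  n2 = ((0 + 0) | b.0 + b.(0 + 0)) | (d.b.0 | d.(0 | 0) + (c.0 + (0 + 0) + (0\{b,c,d} + 0 | 0))) | =b=> n6, =b=> n7, =c=> n5, =d=> n8, =d=> n9
  n3 = d.((0 + 0) | b.0 + b.(0 + 0)) | (b.0 | d.(0 | 0)) | =b=> n10, =d=> n11, =d=> n8
  n4 = d.((0 + 0) | b.0 + b.(0 + 0)) | (d.b.0 | (0 | 0)) | =d=> n11, =d=> n9
  n5 = ((0 + 0) | b.0 + b.(0 + 0)) | 0 | =b=> n12, =b=> n13
  n6 = (0 + 0) | (d.b.0 | d.(0 | 0) + (c.0 + (0 + 0) + (0\{b,c,d} + 0 | 0))) | =c=> n12, =d=> n14, =d=> n15
  n7 = (0 + 0) | 0 | (d.b.0 | d.(0 | 0) + (c.0 + (0 + 0) + (0\{b,c,d} + 0 | 0))) | =c=> n13, =d=> n16, =d=> n17
  n8 = ((0 + 0) | b.0 + b.(0 + 0)) | (b.0 | d.(0 | 0)) | =b=> n14, =b=> n16, =b=> n18, =d=> n19
  n9 = ((0 + 0) | b.0 + b.(0 + 0)) | (d.b.0 | (0 | 0)) | =b=> n15, =b=> n17, =d=> n19
  n10 = d.((0 + 0) | b.0 + b.(0 + 0)) | (0 | d.(0 | 0)) | =d=> n18, =d=> n20
  n11 = d.((0 + 0) | b.0 + b.(0 + 0)) | (b.0 | (0 | 0)) | =b=> n20, =d=> n19
  n12 = (0 + 0) | 0 | stopped
  n13 = (0 + 0) | 0 | 0 | stopped
  n14 = (0 + 0) | (b.0 | d.(0 | 0)) | =b=> n21, =d=> n22
  n15 = (0 + 0) | (d.b.0 | (0 | 0)) | =d=> n22
  n16 = (0 + 0) | 0 | (b.0 | d.(0 | 0)) | =b=> n23, =d=> n24
  n17 = (0 + 0) | 0 | (d.b.0 | (0 | 0)) | =d=> n24
  n18 = ((0 + 0) | b.0 + b.(0 + 0)) | (0 | d.(0 | 0)) | =b=> n21, =b=> n23, =d=> n25
  n19 = ((0 + 0) | b.0 + b.(0 + 0)) | (b.0 | (0 | 0)) | =b=> n22, =b=> n24, =b=> n25
  n20 = d.((0 + 0) | b.0 + b.(0 + 0)) | (0 | (0 | 0)) | =d=> n25
  n21 = (0 + 0) | (0 | d.(0 | 0)) | =d=> n26
  n22 = (0 + 0) | (b.0 | (0 | 0)) | =b=> n26
  n23 = (0 + 0) | 0 | (0 | d.(0 | 0)) | =d=> n27
  n24 = (0 + 0) | 0 | (b.0 | (0 | 0)) | =b=> n27
  n25 = ((0 + 0) | b.0 + b.(0 + 0)) | (0 | (0 | 0)) | =b=> n26, =b=> n27
  n26 = (0 + 0) | (0 | (0 | 0)) | stopped
  n27 = (0 + 0) | 0 | (0 | (0 | 0)) | stopped
Executing da from P (initial set {m0}):
  step 1 (d): {m2, m3, m4}
  step 2 (a): {m10}
  ✓ P
Executing da from Q (initial set {n0}):
  step 1 (d): {n2, n3, n4}
  step 2 (a): no successor for Q

NO — witness ⟨da⟩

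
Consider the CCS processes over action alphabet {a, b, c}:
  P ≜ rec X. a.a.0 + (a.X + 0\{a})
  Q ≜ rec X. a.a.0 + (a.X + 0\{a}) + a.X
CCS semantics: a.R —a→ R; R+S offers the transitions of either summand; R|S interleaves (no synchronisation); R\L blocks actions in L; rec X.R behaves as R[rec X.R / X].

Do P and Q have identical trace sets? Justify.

trace-equivalent

P's transition system — 3 states:
  u0 = rec X. a.a.0 + (a.X + 0\{a}) | -a-> u0, -a-> u1
  u1 = a.0 | -a-> u2
  u2 = 0 | stopped
Q's transition system — 3 states:
  v0 = rec X. a.a.0 + (a.X + 0\{a}) + a.X | -a-> v0, -a-> v1
  v1 = a.0 | -a-> v2
  v2 = 0 | stopped
Coarsest stable partition (strong bisimilarity classes):
  B0 = {u0, v0}
  B1 = {u1, v1}
  B2 = {u2, v2}
u0 ∈ B0, v0 ∈ B0 → same block
Bisimilar ⇒ trace-equivalent.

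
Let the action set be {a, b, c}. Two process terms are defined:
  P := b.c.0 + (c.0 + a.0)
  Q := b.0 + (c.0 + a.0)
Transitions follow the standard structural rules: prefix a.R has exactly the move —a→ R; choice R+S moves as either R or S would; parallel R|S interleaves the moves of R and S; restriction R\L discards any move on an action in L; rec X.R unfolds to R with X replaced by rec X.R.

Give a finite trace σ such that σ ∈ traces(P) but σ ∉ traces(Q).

bc

Reachable graph of P (3 states):
  m0 = b.c.0 + (c.0 + a.0) | ··a··> m1, ··b··> m2, ··c··> m1
  m1 = 0 | (no moves)
  m2 = c.0 | ··c··> m1
Reachable graph of Q (2 states):
  n0 = b.0 + (c.0 + a.0) | ··a··> n1, ··b··> n1, ··c··> n1
  n1 = 0 | (no moves)
Executing bc from P (initial set {m0}):
  step 1 (b): {m2}
  step 2 (c): {m1}
  P completes σ.
Executing bc from Q (initial set {n0}):
  step 1 (b): {n1}
  step 2 (c): ∅ (Q stuck)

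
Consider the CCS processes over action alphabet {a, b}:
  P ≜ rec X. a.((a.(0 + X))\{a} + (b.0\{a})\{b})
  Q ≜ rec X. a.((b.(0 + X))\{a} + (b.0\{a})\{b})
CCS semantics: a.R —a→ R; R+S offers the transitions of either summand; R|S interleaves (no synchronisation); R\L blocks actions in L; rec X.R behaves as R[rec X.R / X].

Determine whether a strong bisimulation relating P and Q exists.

P ≁ Q

Reachable graph of P (2 states):
  m0 = rec X. a.((a.(0 + X))\{a} + (b.0\{a})\{b}) has moves ··a··> m1
  m1 = (a.(0 + (rec X. a.((a.(0 + X))\{a} + (b.0\{a})\{b}))))\{a} + (b.0\{a})\{b} has moves (no moves)
Reachable graph of Q (3 states):
  n0 = rec X. a.((b.(0 + X))\{a} + (b.0\{a})\{b}) has moves ··a··> n1
  n1 = (b.(0 + (rec X. a.((b.(0 + X))\{a} + (b.0\{a})\{b}))))\{a} + (b.0\{a})\{b} has moves ··b··> n2
  n2 = (0 + (rec X. a.((b.(0 + X))\{a} + (b.0\{a})\{b})))\{a} has moves (no moves)
Coarsest stable partition (strong bisimilarity classes):
  B0 = {m0}
  B1 = {m1, n2}
  B2 = {n0}
  B3 = {n1}
m0 ∈ B0, n0 ∈ B2 → different blocks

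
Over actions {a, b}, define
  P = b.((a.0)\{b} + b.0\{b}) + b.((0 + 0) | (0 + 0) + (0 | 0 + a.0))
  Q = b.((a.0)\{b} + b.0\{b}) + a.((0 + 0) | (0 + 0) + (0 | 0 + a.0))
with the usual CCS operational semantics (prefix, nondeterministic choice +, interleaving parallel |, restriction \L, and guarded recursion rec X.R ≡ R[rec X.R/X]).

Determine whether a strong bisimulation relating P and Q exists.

P ≁ Q

Reachable graph of P (5 states):
  s0 = b.((a.0)\{b} + b.0\{b}) + b.((0 + 0) | (0 + 0) + (0 | 0 + a.0)) has moves --b--▸ s1, --b--▸ s2
  s1 = (0 + 0) | (0 + 0) + (0 | 0 + a.0) has moves --a--▸ s3
  s2 = (a.0)\{b} + b.0\{b} has moves --a--▸ s4, --b--▸ s4
  s3 = 0 has moves stopped
  s4 = 0\{b} has moves stopped
Reachable graph of Q (5 states):
  t0 = b.((a.0)\{b} + b.0\{b}) + a.((0 + 0) | (0 + 0) + (0 | 0 + a.0)) has moves --a--▸ t1, --b--▸ t2
  t1 = (0 + 0) | (0 + 0) + (0 | 0 + a.0) has moves --a--▸ t3
  t2 = (a.0)\{b} + b.0\{b} has moves --a--▸ t4, --b--▸ t4
  t3 = 0 has moves stopped
  t4 = 0\{b} has moves stopped
Partition-refinement fixed point:
  B0 = {s0}
  B1 = {s2, t2}
  B2 = {s3, s4, t3, t4}
  B3 = {s1, t1}
  B4 = {t0}
s0 ∈ B0, t0 ∈ B4 → different blocks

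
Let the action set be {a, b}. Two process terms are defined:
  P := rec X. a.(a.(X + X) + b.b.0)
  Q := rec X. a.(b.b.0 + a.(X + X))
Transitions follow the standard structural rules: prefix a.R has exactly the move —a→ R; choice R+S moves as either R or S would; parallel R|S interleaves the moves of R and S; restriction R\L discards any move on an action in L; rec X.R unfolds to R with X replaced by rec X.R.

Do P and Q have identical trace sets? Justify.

LTS(P): 5 reachable states
  p0 = rec X. a.(a.(X + X) + b.b.0) :: =a=> p1
  p1 = a.((rec X. a.(a.(X + X) + b.b.0)) + (rec X. a.(a.(X + X) + b.b.0))) + b.b.0 :: =a=> p2, =b=> p3
  p2 = (rec X. a.(a.(X + X) + b.b.0)) + (rec X. a.(a.(X + X) + b.b.0)) :: =a=> p1
  p3 = b.0 :: =b=> p4
  p4 = 0 :: ∅
LTS(Q): 5 reachable states
  q0 = rec X. a.(b.b.0 + a.(X + X)) :: =a=> q1
  q1 = b.b.0 + a.((rec X. a.(b.b.0 + a.(X + X))) + (rec X. a.(b.b.0 + a.(X + X)))) :: =a=> q2, =b=> q3
  q2 = (rec X. a.(b.b.0 + a.(X + X))) + (rec X. a.(b.b.0 + a.(X + X))) :: =a=> q1
  q3 = b.0 :: =b=> q4
  q4 = 0 :: ∅
Coarsest stable partition (strong bisimilarity classes):
  B0 = {p0, p2, q0, q2}
  B1 = {p1, q1}
  B2 = {p3, q3}
  B3 = {p4, q4}
p0 ∈ B0, q0 ∈ B0 → same block
Bisimilar ⇒ trace-equivalent.

trace-equivalent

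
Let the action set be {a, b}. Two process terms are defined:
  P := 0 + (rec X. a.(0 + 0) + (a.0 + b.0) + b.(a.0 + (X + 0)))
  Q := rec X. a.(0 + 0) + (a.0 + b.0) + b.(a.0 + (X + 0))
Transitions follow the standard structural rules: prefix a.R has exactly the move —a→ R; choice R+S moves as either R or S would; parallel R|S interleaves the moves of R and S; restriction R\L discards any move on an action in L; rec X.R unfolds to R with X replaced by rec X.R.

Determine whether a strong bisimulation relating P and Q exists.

LTS(P): 4 reachable states
  u0 = 0 + (rec X. a.(0 + 0) + (a.0 + b.0) + b.(a.0 + (X + 0))) | ··a··> u1, ··a··> u2, ··b··> u1, ··b··> u3
  u1 = 0 | ·
  u2 = 0 + 0 | ·
  u3 = a.0 + ((rec X. a.(0 + 0) + (a.0 + b.0) + b.(a.0 + (X + 0))) + 0) | ··a··> u1, ··a··> u2, ··b··> u1, ··b··> u3
LTS(Q): 4 reachable states
  v0 = rec X. a.(0 + 0) + (a.0 + b.0) + b.(a.0 + (X + 0)) | ··a··> v1, ··a··> v2, ··b··> v1, ··b··> v3
  v1 = 0 | ·
  v2 = 0 + 0 | ·
  v3 = a.0 + ((rec X. a.(0 + 0) + (a.0 + b.0) + b.(a.0 + (X + 0))) + 0) | ··a··> v1, ··a··> v2, ··b··> v1, ··b··> v3
Partition-refinement fixed point:
  B0 = {u0, u3, v0, v3}
  B1 = {u1, u2, v1, v2}
u0 ∈ B0, v0 ∈ B0 → same block

YES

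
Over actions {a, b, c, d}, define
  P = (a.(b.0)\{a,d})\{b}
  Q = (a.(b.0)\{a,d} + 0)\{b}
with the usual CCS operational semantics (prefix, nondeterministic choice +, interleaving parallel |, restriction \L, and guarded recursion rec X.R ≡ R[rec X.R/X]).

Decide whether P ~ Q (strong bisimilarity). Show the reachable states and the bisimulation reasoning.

LTS(P): 2 reachable states
  m0 = (a.(b.0)\{a,d})\{b} :: -a-> m1
  m1 = (b.0)\{a,d}\{b} :: (no moves)
LTS(Q): 2 reachable states
  n0 = (a.(b.0)\{a,d} + 0)\{b} :: -a-> n1
  n1 = (b.0)\{a,d}\{b} :: (no moves)
Partition-refinement fixed point:
  B0 = {m0, n0}
  B1 = {m1, n1}
m0 ∈ B0, n0 ∈ B0 → same block

P ~ Q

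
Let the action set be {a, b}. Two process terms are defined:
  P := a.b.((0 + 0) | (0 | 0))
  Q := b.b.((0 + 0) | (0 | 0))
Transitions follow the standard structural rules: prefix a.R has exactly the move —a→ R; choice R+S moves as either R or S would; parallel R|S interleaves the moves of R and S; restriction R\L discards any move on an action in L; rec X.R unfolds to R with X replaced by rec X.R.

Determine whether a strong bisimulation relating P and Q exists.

Reachable graph of P (3 states):
  s0 = a.b.((0 + 0) | (0 | 0)) has moves —a→ s1
  s1 = b.((0 + 0) | (0 | 0)) has moves —b→ s2
  s2 = (0 + 0) | (0 | 0) has moves ∅
Reachable graph of Q (3 states):
  t0 = b.b.((0 + 0) | (0 | 0)) has moves —b→ t1
  t1 = b.((0 + 0) | (0 | 0)) has moves —b→ t2
  t2 = (0 + 0) | (0 | 0) has moves ∅
Partition-refinement fixed point:
  B0 = {s0}
  B1 = {s1, t1}
  B2 = {s2, t2}
  B3 = {t0}
s0 ∈ B0, t0 ∈ B3 → different blocks

NO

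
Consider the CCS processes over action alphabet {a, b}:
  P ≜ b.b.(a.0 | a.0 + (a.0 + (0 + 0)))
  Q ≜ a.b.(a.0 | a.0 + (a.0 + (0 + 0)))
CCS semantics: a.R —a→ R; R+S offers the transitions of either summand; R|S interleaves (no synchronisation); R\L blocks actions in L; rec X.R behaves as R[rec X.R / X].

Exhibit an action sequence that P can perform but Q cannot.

b

Reachable graph of P (7 states):
  m0 = b.b.(a.0 | a.0 + (a.0 + (0 + 0))) ⊢ —b→ m1
  m1 = b.(a.0 | a.0 + (a.0 + (0 + 0))) ⊢ —b→ m2
  m2 = a.0 | a.0 + (a.0 + (0 + 0)) ⊢ —a→ m3, —a→ m4, —a→ m5
  m3 = 0 ⊢ ∅
  m4 = 0 | a.0 ⊢ —a→ m6
  m5 = a.0 | 0 ⊢ —a→ m6
  m6 = 0 | 0 ⊢ ∅
Reachable graph of Q (7 states):
  n0 = a.b.(a.0 | a.0 + (a.0 + (0 + 0))) ⊢ —a→ n1
  n1 = b.(a.0 | a.0 + (a.0 + (0 + 0))) ⊢ —b→ n2
  n2 = a.0 | a.0 + (a.0 + (0 + 0)) ⊢ —a→ n3, —a→ n4, —a→ n5
  n3 = 0 ⊢ ∅
  n4 = 0 | a.0 ⊢ —a→ n6
  n5 = a.0 | 0 ⊢ —a→ n6
  n6 = 0 | 0 ⊢ ∅
Run σ = ⟨b⟩ on P: start {m0}
  [1] b ⇒ {m1}
  ✓ P
Run σ = ⟨b⟩ on Q: start {n0}
  [1] b ⇒ ∅  — Q cannot continue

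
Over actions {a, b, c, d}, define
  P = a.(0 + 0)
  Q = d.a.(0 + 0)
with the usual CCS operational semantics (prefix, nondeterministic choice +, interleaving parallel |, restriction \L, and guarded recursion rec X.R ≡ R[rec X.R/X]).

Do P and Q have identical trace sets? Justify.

trace-distinct — witness ⟨a⟩

LTS(P): 2 reachable states
  m0 = a.(0 + 0) :: -a-> m1
  m1 = 0 + 0 :: (no moves)
LTS(Q): 3 reachable states
  n0 = d.a.(0 + 0) :: -d-> n1
  n1 = a.(0 + 0) :: -a-> n2
  n2 = 0 + 0 :: (no moves)
Run σ = ⟨a⟩ on P: start {m0}
  step 1 (a): {m1}
  P completes σ.
Run σ = ⟨a⟩ on Q: start {n0}
  step 1 (a): ∅ (Q stuck)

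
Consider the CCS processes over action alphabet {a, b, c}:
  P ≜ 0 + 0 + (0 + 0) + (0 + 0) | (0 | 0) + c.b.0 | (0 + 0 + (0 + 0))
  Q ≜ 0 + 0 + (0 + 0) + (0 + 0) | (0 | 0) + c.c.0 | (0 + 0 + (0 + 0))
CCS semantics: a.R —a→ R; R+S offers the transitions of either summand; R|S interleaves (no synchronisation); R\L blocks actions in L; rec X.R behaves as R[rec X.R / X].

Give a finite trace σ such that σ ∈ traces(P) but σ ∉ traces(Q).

Reachable graph of P (3 states):
  s0 = 0 + 0 + (0 + 0) + (0 + 0) | (0 | 0) + c.b.0 | (0 + 0 + (0 + 0)) → --c--▸ s1
  s1 = b.0 | (0 + 0 + (0 + 0)) → --b--▸ s2
  s2 = 0 | (0 + 0 + (0 + 0)) → deadlocked
Reachable graph of Q (3 states):
  t0 = 0 + 0 + (0 + 0) + (0 + 0) | (0 | 0) + c.c.0 | (0 + 0 + (0 + 0)) → --c--▸ t1
  t1 = c.0 | (0 + 0 + (0 + 0)) → --c--▸ t2
  t2 = 0 | (0 + 0 + (0 + 0)) → deadlocked
Run σ = ⟨cb⟩ on P: start {s0}
  step 1 (c): {s1}
  step 2 (b): {s2}
  P completes σ.
Run σ = ⟨cb⟩ on Q: start {t0}
  step 1 (c): {t1}
  step 2 (b): no successor for Q

cb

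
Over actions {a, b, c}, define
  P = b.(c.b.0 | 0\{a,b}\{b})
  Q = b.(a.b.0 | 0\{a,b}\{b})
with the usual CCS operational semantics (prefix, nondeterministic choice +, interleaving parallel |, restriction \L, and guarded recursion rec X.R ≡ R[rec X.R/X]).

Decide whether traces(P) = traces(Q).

Reachable graph of P (4 states):
  u0 = b.(c.b.0 | 0\{a,b}\{b}) → --b--▸ u1
  u1 = c.b.0 | 0\{a,b}\{b} → --c--▸ u2
  u2 = b.0 | 0\{a,b}\{b} → --b--▸ u3
  u3 = 0 | 0\{a,b}\{b} → stopped
Reachable graph of Q (4 states):
  v0 = b.(a.b.0 | 0\{a,b}\{b}) → --b--▸ v1
  v1 = a.b.0 | 0\{a,b}\{b} → --a--▸ v2
  v2 = b.0 | 0\{a,b}\{b} → --b--▸ v3
  v3 = 0 | 0\{a,b}\{b} → stopped
Trace ⟨bc⟩ through P, begin at {u0}:
  step 1 (b): {u1}
  step 2 (c): {u2}
  ✓ P
Trace ⟨bc⟩ through Q, begin at {v0}:
  step 1 (b): {v1}
  step 2 (c): ∅  — Q cannot continue

NO — witness ⟨bc⟩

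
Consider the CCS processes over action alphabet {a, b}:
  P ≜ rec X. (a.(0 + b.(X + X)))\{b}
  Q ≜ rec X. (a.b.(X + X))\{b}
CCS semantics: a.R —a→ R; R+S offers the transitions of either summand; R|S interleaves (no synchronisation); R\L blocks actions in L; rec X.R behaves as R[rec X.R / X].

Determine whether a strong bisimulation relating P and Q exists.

Reachable graph of P (2 states):
  p0 = rec X. (a.(0 + b.(X + X)))\{b} has moves --a--▸ p1
  p1 = (0 + b.((rec X. (a.(0 + b.(X + X)))\{b}) + (rec X. (a.(0 + b.(X + X)))\{b})))\{b} has moves (no moves)
Reachable graph of Q (2 states):
  q0 = rec X. (a.b.(X + X))\{b} has moves --a--▸ q1
  q1 = (b.((rec X. (a.b.(X + X))\{b}) + (rec X. (a.b.(X + X))\{b})))\{b} has moves (no moves)
Partition-refinement fixed point:
  B0 = {p0, q0}
  B1 = {p1, q1}
p0 ∈ B0, q0 ∈ B0 → same block

bisimilar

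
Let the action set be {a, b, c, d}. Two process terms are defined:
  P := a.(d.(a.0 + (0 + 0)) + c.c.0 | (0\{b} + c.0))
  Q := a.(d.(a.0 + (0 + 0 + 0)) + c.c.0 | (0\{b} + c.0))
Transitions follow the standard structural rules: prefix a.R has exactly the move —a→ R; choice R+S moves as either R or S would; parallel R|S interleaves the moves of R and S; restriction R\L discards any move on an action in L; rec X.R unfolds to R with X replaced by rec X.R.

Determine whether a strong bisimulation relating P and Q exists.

P's transition system — 9 states:
  u0 = a.(d.(a.0 + (0 + 0)) + c.c.0 | (0\{b} + c.0)) ⊢ —a→ u1
  u1 = d.(a.0 + (0 + 0)) + c.c.0 | (0\{b} + c.0) ⊢ —c→ u2, —c→ u3, —d→ u4
  u2 = c.0 | (0\{b} + c.0) ⊢ —c→ u5, —c→ u6
  u3 = c.c.0 | 0 ⊢ —c→ u6
  u4 = a.0 + (0 + 0) ⊢ —a→ u7
  u5 = 0 | (0\{b} + c.0) ⊢ —c→ u8
  u6 = c.0 | 0 ⊢ —c→ u8
  u7 = 0 ⊢ ·
  u8 = 0 | 0 ⊢ ·
Q's transition system — 9 states:
  v0 = a.(d.(a.0 + (0 + 0 + 0)) + c.c.0 | (0\{b} + c.0)) ⊢ —a→ v1
  v1 = d.(a.0 + (0 + 0 + 0)) + c.c.0 | (0\{b} + c.0) ⊢ —c→ v2, —c→ v3, —d→ v4
  v2 = c.0 | (0\{b} + c.0) ⊢ —c→ v5, —c→ v6
  v3 = c.c.0 | 0 ⊢ —c→ v6
  v4 = a.0 + (0 + 0 + 0) ⊢ —a→ v7
  v5 = 0 | (0\{b} + c.0) ⊢ —c→ v8
  v6 = c.0 | 0 ⊢ —c→ v8
  v7 = 0 ⊢ ·
  v8 = 0 | 0 ⊢ ·
Bisimilarity quotient blocks:
  B0 = {u0, v0}
  B1 = {u1, v1}
  B2 = {u2, u3, v2, v3}
  B3 = {u5, u6, v5, v6}
  B4 = {u7, u8, v7, v8}
  B5 = {u4, v4}
u0 ∈ B0, v0 ∈ B0 → same block

YES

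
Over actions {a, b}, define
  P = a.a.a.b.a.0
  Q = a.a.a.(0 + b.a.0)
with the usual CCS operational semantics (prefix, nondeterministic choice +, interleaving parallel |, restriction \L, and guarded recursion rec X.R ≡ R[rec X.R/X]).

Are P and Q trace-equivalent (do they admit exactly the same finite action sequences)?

LTS(P): 6 reachable states
  m0 = a.a.a.b.a.0 :: -a-> m1
  m1 = a.a.b.a.0 :: -a-> m2
  m2 = a.b.a.0 :: -a-> m3
  m3 = b.a.0 :: -b-> m4
  m4 = a.0 :: -a-> m5
  m5 = 0 :: ∅
LTS(Q): 6 reachable states
  n0 = a.a.a.(0 + b.a.0) :: -a-> n1
  n1 = a.a.(0 + b.a.0) :: -a-> n2
  n2 = a.(0 + b.a.0) :: -a-> n3
  n3 = 0 + b.a.0 :: -b-> n4
  n4 = a.0 :: -a-> n5
  n5 = 0 :: ∅
Partition-refinement fixed point:
  B0 = {m0, n0}
  B1 = {m1, n1}
  B2 = {m2, n2}
  B3 = {m3, n3}
  B4 = {m4, n4}
  B5 = {m5, n5}
m0 ∈ B0, n0 ∈ B0 → same block
Bisimilar ⇒ trace-equivalent.

trace-equivalent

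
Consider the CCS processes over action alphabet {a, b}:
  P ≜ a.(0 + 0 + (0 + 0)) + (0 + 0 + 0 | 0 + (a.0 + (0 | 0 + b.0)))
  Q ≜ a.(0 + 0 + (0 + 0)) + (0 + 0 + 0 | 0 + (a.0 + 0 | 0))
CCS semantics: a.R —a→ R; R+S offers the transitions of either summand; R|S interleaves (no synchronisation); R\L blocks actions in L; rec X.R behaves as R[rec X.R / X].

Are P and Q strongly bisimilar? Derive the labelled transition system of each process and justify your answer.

not bisimilar

LTS(P): 3 reachable states
  p0 = a.(0 + 0 + (0 + 0)) + (0 + 0 + 0 | 0 + (a.0 + (0 | 0 + b.0))) → —a→ p1, —a→ p2, —b→ p1
  p1 = 0 → stopped
  p2 = 0 + 0 + (0 + 0) → stopped
LTS(Q): 3 reachable states
  q0 = a.(0 + 0 + (0 + 0)) + (0 + 0 + 0 | 0 + (a.0 + 0 | 0)) → —a→ q1, —a→ q2
  q1 = 0 → stopped
  q2 = 0 + 0 + (0 + 0) → stopped
Partition-refinement fixed point:
  B0 = {p0}
  B1 = {p1, p2, q1, q2}
  B2 = {q0}
p0 ∈ B0, q0 ∈ B2 → different blocks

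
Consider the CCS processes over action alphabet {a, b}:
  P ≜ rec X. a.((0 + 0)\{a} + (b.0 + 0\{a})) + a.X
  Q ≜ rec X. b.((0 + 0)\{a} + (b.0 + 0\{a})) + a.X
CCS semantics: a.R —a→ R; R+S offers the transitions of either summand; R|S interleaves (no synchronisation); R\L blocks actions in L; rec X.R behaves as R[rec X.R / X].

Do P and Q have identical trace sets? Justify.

trace-distinct — witness ⟨b⟩

Reachable graph of P (3 states):
  p0 = rec X. a.((0 + 0)\{a} + (b.0 + 0\{a})) + a.X :: =a=> p0, =a=> p1
  p1 = (0 + 0)\{a} + (b.0 + 0\{a}) :: =b=> p2
  p2 = 0 :: ·
Reachable graph of Q (3 states):
  q0 = rec X. b.((0 + 0)\{a} + (b.0 + 0\{a})) + a.X :: =a=> q0, =b=> q1
  q1 = (0 + 0)\{a} + (b.0 + 0\{a}) :: =b=> q2
  q2 = 0 :: ·
Executing b from Q (initial set {q0}):
  after b @ step 1: {q1}
  ✓ Q
Executing b from P (initial set {p0}):
  after b @ step 1: ∅ (P stuck)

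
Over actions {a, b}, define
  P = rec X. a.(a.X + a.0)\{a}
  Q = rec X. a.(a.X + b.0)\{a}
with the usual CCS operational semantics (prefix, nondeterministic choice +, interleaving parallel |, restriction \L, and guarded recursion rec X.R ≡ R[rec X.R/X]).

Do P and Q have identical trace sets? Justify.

NO — witness ⟨ab⟩

LTS(P): 2 reachable states
  p0 = rec X. a.(a.X + a.0)\{a} has moves ··a··> p1
  p1 = (a.(rec X. a.(a.X + a.0)\{a}) + a.0)\{a} has moves deadlocked
LTS(Q): 3 reachable states
  q0 = rec X. a.(a.X + b.0)\{a} has moves ··a··> q1
  q1 = (a.(rec X. a.(a.X + b.0)\{a}) + b.0)\{a} has moves ··b··> q2
  q2 = 0\{a} has moves deadlocked
Executing ab from Q (initial set {q0}):
  step 1 (a): {q1}
  step 2 (b): {q2}
  Q completes σ.
Executing ab from P (initial set {p0}):
  step 1 (a): {p1}
  step 2 (b): no successor for P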